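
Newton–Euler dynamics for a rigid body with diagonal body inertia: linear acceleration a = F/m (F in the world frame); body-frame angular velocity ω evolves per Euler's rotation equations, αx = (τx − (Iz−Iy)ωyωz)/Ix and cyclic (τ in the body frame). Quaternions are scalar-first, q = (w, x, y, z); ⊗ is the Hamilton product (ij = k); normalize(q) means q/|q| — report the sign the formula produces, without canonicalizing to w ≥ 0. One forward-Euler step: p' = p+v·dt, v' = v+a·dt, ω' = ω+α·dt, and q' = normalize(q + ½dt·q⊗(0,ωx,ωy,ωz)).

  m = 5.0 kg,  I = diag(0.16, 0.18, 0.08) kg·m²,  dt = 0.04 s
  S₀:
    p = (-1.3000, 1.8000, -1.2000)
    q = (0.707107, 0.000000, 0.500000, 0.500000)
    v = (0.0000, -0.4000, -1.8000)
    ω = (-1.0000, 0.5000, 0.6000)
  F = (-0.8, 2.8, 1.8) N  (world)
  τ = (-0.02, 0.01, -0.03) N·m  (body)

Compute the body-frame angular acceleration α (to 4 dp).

precession coupling ω×(Iω) = (-0.0300, -0.0480, -0.0100)
(τ − ω×Iω)/I = (0.0625, 0.3222, -0.2500)

α = (0.0625, 0.3222, -0.2500)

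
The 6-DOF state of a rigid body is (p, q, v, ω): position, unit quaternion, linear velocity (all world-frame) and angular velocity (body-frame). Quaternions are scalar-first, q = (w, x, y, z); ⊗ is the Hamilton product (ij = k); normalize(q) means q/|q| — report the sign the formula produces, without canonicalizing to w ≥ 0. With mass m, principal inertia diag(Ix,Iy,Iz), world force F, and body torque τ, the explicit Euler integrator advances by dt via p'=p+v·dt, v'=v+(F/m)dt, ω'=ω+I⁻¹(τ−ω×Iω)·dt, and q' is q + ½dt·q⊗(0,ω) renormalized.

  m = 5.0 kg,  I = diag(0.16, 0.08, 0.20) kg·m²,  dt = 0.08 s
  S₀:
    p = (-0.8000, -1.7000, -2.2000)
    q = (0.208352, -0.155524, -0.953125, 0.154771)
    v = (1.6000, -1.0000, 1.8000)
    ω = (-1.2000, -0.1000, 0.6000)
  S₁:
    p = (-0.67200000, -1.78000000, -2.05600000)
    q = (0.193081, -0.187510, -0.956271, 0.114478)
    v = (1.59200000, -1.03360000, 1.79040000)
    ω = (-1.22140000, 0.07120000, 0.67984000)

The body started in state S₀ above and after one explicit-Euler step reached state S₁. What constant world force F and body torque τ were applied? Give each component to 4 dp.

ω₁ − ω₀ = (-0.02140000, 0.17120000, 0.07984000)
precession coupling = (-0.0072, 0.0288, -0.0096)
I·α + gyro = (-0.0500, 0.2000, 0.1900)
velocity change Δv = (-0.00800000, -0.03360000, -0.00960000)
m·(v₁−v₀)/dt = (-0.5000, -2.1000, -0.6000)

F = (-0.5000, -2.1000, -0.6000)
τ = (-0.0500, 0.2000, 0.1900)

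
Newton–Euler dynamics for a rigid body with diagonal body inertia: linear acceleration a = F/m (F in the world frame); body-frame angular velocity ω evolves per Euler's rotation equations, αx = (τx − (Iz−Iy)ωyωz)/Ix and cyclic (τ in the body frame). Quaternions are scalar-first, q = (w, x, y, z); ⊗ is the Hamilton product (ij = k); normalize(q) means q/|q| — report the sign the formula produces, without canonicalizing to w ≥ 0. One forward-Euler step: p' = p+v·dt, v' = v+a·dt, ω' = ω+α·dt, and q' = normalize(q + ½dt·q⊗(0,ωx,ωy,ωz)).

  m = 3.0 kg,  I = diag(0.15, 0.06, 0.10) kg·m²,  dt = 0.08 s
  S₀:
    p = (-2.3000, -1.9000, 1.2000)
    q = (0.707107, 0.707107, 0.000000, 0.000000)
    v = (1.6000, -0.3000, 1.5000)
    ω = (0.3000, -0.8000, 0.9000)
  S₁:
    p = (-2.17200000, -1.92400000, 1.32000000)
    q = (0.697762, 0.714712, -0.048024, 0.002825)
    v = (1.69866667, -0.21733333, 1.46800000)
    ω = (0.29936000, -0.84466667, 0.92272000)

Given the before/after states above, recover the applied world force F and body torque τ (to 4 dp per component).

Δv = v₁−v₀ = (0.09866667, 0.08266667, -0.03200000)
applied force F = (3.7000, 3.1000, -1.2000)
Δω = ω₁−ω₀ = (-0.00064000, -0.04466667, 0.02272000)
precession coupling = (-0.0288, 0.0135, 0.0216)
τ = I·(Δω/dt) + ω₀×(Iω₀) = (-0.0300, -0.0200, 0.0500)

F = (3.7000, 3.1000, -1.2000)
τ = (-0.0300, -0.0200, 0.0500)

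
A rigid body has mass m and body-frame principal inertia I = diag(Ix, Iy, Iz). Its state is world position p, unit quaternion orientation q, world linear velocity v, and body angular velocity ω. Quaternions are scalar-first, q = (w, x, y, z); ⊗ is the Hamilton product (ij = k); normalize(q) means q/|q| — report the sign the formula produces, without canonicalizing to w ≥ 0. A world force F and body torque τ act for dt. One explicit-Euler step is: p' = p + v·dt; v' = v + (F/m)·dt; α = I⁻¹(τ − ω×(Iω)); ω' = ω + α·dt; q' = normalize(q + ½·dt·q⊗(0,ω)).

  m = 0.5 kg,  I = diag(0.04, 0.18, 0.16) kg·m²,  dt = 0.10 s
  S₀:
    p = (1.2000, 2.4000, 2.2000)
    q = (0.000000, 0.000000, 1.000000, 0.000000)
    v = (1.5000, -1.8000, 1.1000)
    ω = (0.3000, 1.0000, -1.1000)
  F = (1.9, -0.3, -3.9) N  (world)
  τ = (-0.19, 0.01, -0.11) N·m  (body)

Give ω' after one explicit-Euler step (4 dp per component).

(τ − ω×Iω)/I = (-5.3000, -0.1644, -0.9500)
ω' = ω + α·dt = (-0.2300, 0.9836, -1.1950)

ω' = (-0.2300, 0.9836, -1.1950)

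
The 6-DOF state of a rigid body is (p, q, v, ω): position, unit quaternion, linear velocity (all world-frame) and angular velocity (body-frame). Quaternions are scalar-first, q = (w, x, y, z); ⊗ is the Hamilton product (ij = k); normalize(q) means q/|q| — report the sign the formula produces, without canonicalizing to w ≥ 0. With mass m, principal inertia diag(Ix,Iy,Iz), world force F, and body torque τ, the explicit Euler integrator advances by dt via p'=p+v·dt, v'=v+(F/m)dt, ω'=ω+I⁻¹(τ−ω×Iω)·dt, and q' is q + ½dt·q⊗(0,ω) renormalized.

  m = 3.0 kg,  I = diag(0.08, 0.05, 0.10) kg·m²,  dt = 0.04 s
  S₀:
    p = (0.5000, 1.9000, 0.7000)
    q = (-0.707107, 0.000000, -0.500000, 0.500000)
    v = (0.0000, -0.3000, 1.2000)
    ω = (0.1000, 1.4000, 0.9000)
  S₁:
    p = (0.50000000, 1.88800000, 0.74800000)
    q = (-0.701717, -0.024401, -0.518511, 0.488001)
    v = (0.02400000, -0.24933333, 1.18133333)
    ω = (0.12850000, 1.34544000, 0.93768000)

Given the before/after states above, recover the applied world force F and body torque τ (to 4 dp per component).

ω₁ − ω₀ = (0.02850000, -0.05456000, 0.03768000)
τ = I·(Δω/dt) + ω₀×(Iω₀) = (0.1200, -0.0700, 0.0900)
velocity change Δv = (0.02400000, 0.05066667, -0.01866667)
F = m·Δv/dt = (1.8000, 3.8000, -1.4000)

F = (1.8000, 3.8000, -1.4000)
τ = (0.1200, -0.0700, 0.0900)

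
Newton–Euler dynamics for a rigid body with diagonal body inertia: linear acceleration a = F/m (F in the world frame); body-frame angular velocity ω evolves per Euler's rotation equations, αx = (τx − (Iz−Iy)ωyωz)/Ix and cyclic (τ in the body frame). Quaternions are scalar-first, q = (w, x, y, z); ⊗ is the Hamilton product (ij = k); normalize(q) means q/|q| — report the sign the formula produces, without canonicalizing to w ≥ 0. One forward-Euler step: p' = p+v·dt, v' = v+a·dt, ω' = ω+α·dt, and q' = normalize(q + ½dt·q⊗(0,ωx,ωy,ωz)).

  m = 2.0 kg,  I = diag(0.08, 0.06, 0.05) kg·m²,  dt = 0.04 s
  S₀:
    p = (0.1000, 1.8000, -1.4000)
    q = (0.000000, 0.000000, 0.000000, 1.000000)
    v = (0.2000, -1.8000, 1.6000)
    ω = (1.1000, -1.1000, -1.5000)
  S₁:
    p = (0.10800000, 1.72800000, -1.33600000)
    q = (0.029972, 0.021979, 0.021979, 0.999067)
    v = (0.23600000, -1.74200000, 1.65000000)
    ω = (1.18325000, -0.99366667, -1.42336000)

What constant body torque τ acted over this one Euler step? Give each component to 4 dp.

τ = (0.1500, 0.1100, 0.1200)

rate change Δω = (0.08325000, 0.10633333, 0.07664000)
τ = I·(Δω/dt) + ω₀×(Iω₀) = (0.1500, 0.1100, 0.1200)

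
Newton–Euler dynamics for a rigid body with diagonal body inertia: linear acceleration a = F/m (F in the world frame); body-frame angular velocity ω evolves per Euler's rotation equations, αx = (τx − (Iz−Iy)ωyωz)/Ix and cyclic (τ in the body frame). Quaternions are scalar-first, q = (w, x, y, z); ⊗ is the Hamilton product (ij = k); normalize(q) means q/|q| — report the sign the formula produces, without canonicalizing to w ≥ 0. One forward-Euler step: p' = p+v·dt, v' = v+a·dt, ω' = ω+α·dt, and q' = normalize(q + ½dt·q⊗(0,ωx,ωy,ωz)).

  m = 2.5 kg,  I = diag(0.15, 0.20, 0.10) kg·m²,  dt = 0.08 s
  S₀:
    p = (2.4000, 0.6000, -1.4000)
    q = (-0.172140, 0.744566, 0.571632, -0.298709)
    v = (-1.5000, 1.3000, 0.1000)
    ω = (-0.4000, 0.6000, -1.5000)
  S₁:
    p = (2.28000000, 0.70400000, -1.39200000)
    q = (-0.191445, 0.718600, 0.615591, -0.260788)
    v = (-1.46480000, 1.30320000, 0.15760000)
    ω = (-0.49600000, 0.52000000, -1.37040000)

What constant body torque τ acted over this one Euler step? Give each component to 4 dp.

τ = (-0.0900, -0.1700, 0.1500)

rate change Δω = (-0.09600000, -0.08000000, 0.12960000)
I·α + gyro = (-0.0900, -0.1700, 0.1500)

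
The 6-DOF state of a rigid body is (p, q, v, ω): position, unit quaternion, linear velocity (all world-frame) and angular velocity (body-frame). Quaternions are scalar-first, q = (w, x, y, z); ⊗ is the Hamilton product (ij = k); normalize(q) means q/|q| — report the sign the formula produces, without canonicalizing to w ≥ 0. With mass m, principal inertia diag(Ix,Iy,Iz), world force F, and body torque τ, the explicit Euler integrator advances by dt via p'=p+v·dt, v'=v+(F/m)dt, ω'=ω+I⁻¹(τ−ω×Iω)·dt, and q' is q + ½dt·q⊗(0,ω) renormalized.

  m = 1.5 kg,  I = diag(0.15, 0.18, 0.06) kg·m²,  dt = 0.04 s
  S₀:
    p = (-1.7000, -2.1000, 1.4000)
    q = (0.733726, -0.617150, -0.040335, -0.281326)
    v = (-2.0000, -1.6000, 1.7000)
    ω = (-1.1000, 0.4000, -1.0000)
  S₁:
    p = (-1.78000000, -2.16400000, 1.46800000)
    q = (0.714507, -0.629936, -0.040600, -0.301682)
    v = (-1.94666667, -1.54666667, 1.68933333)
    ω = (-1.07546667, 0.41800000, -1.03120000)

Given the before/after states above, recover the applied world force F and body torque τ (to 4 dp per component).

F = (2.0000, 2.0000, -0.4000)
τ = (0.1400, 0.1800, -0.0600)

ω₁ − ω₀ = (0.02453333, 0.01800000, -0.03120000)
I·α + gyro = (0.1400, 0.1800, -0.0600)
v₁ − v₀ = (0.05333333, 0.05333333, -0.01066667)
m·(v₁−v₀)/dt = (2.0000, 2.0000, -0.4000)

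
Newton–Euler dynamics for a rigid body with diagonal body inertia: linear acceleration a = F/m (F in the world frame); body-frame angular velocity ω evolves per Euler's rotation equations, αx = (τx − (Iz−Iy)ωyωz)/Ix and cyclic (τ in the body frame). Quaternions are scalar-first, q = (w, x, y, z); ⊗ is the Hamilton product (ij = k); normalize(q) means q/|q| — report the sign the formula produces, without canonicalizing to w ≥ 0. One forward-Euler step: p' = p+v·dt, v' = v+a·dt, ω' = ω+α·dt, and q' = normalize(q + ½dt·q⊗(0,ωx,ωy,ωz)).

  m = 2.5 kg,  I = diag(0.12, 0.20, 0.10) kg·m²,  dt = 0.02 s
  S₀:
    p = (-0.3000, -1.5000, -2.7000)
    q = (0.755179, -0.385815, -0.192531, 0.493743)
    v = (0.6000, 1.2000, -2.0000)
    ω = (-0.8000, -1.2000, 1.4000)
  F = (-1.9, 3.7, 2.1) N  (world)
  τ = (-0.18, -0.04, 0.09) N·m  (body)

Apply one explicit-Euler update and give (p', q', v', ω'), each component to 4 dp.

p' = (-0.2880, -1.4760, -2.7400)
q' = (0.7427, -0.3885, -0.2001, 0.5073)
v' = (0.5848, 1.2296, -1.9832)
ω' = (-0.8580, -1.2018, 1.4026)

a = F/m = (-0.7600, 1.4800, 0.8400)
new position p' = (-0.2880, -1.4760, -2.7400)
v' = v + a·dt = (0.5848, 1.2296, -1.9832)
gyro term ω×Iω = (0.1680, -0.0224, 0.0768)
α = I⁻¹(τ − ω×Iω) = (-2.9000, -0.0880, 0.1320)
new body rate ω' = (-0.8580, -1.2018, 1.4026)
2q̇ = q⊗(0,ω) = (-1.2309294, -0.2811950, -0.7610682, 1.3662038)
q + ½dt·q⊗(0,ω), renormalized = (0.7427, -0.3885, -0.2001, 0.5073)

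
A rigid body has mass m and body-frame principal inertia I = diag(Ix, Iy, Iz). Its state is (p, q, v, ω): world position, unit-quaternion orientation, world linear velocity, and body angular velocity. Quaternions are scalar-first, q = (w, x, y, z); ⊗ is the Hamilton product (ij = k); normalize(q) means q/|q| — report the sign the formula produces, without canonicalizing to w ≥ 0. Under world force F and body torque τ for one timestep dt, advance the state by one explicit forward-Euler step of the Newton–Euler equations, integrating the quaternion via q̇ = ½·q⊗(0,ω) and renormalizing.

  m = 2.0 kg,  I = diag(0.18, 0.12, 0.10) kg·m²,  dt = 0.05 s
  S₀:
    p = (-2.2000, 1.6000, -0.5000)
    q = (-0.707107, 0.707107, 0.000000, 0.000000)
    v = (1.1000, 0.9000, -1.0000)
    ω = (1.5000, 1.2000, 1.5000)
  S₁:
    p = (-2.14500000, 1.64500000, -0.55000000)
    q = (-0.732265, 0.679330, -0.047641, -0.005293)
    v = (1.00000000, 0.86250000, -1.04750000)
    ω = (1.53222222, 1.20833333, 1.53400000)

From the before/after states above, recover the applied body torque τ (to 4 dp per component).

τ = (0.0800, 0.2000, -0.0400)

Δω = ω₁−ω₀ = (0.03222222, 0.00833333, 0.03400000)
I·α + gyro = (0.0800, 0.2000, -0.0400)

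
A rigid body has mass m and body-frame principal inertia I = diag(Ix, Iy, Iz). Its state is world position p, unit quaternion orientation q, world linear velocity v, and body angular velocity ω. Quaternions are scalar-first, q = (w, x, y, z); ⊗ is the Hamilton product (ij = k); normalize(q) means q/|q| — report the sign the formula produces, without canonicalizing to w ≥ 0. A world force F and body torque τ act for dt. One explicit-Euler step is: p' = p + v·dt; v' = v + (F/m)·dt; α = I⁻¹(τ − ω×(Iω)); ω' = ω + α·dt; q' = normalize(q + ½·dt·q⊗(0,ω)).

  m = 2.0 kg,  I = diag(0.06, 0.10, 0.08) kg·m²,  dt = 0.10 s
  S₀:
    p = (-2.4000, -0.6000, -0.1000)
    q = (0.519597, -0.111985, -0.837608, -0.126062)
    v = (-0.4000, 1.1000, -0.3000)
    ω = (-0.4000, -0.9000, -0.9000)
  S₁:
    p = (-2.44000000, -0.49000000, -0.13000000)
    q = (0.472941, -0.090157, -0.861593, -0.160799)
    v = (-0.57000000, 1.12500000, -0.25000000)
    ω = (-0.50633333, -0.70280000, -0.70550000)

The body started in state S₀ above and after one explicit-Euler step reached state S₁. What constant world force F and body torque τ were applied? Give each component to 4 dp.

F = (-3.4000, 0.5000, 1.0000)
τ = (-0.0800, 0.1900, 0.1700)

velocity change Δv = (-0.17000000, 0.02500000, 0.05000000)
F = m·Δv/dt = (-3.4000, 0.5000, 1.0000)
Δω = ω₁−ω₀ = (-0.10633333, 0.19720000, 0.19450000)
ω₀×(Iω₀) = (-0.0162, -0.0072, 0.0144)
applied torque τ = (-0.0800, 0.1900, 0.1700)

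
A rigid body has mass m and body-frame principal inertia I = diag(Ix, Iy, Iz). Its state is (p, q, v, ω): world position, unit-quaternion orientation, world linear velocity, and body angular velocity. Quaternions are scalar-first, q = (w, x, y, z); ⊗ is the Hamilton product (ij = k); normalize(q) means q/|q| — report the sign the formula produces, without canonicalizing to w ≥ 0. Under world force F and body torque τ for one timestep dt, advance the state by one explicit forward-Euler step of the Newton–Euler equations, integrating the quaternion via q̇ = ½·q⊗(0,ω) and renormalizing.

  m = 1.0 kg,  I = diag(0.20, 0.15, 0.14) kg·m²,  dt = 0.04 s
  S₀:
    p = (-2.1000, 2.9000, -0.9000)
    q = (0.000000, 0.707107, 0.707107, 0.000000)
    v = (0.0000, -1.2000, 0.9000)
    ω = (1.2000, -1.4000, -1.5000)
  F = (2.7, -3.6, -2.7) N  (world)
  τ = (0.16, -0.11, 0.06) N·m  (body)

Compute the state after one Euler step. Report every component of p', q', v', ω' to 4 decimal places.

p' = (-2.1000, 2.8520, -0.8640)
q' = (0.0028, 0.6851, 0.7275, -0.0367)
v' = (0.1080, -1.3440, 0.7920)
ω' = (1.2362, -1.4005, -1.5069)

gyro term ω×Iω = (-0.0210, -0.1080, 0.0840)
angular accel α = (0.9050, -0.0133, -0.1714)
ω + α·dt = (1.2362, -1.4005, -1.5069)
Hamilton product q⊗(0,ω) = (0.1414214, -1.0606605, 1.0606605, -1.8384782)
q + ½dt·q⊗(0,ω), renormalized = (0.0028, 0.6851, 0.7275, -0.0367)
new position p' = (-2.1000, 2.8520, -0.8640)
new velocity v' = (0.1080, -1.3440, 0.7920)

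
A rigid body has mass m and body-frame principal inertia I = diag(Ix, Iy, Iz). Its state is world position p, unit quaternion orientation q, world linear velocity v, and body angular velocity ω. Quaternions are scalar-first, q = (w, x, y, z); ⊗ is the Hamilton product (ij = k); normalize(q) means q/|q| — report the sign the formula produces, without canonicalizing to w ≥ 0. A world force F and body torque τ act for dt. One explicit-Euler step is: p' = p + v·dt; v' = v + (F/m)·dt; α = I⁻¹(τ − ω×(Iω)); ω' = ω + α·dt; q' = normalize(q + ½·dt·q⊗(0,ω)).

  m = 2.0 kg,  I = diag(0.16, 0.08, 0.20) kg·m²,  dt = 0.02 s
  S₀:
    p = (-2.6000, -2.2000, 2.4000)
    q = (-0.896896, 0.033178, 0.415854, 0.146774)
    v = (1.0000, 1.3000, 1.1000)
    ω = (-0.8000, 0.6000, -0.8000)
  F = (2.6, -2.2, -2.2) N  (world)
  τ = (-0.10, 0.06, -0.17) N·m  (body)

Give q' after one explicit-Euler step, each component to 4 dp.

q' = (-0.8979, 0.0361, 0.4095, 0.1575)

Hamilton product q⊗(0,ω) = (-0.1055508, 0.2967692, -0.6290144, 1.0701068)
q + ½dt·q⊗(0,ω), renormalized = (-0.8979, 0.0361, 0.4095, 0.1575)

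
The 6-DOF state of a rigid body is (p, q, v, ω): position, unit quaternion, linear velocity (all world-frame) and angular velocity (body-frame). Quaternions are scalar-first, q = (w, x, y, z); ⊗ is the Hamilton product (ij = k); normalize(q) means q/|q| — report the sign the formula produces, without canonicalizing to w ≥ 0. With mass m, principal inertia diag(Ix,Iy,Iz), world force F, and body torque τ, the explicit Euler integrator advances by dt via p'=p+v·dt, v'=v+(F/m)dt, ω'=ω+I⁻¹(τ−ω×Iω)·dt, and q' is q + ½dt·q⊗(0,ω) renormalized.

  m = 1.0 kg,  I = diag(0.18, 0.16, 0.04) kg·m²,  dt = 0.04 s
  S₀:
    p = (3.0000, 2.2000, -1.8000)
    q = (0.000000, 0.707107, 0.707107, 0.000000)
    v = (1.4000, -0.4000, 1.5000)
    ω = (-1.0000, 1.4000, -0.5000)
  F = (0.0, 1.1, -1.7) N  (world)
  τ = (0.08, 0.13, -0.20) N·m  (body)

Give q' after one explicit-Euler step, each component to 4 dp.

Hamilton product q⊗(0,ω) = (-0.2828428, -0.3535535, 0.3535535, 1.6970568)
updated quaternion q' = (-0.0057, 0.6996, 0.7137, 0.0339)

q' = (-0.0057, 0.6996, 0.7137, 0.0339)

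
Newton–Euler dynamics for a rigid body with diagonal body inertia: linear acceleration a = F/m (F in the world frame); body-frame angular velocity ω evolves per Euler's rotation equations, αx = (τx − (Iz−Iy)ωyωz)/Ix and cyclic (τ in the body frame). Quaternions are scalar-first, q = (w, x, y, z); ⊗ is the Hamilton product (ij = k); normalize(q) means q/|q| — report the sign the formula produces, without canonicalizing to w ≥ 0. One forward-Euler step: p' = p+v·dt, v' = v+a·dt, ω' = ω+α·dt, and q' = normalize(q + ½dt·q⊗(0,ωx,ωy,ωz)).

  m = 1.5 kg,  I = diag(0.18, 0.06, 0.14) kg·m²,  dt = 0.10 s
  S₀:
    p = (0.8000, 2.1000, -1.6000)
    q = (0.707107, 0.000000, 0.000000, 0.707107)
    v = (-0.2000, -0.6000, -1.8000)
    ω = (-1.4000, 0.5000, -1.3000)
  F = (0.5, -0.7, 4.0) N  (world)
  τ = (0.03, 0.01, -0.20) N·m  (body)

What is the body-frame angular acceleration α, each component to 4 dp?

α = (0.4556, -1.0467, -2.0286)

precession coupling ω×(Iω) = (-0.0520, 0.0728, 0.0840)
angular accel α = (0.4556, -1.0467, -2.0286)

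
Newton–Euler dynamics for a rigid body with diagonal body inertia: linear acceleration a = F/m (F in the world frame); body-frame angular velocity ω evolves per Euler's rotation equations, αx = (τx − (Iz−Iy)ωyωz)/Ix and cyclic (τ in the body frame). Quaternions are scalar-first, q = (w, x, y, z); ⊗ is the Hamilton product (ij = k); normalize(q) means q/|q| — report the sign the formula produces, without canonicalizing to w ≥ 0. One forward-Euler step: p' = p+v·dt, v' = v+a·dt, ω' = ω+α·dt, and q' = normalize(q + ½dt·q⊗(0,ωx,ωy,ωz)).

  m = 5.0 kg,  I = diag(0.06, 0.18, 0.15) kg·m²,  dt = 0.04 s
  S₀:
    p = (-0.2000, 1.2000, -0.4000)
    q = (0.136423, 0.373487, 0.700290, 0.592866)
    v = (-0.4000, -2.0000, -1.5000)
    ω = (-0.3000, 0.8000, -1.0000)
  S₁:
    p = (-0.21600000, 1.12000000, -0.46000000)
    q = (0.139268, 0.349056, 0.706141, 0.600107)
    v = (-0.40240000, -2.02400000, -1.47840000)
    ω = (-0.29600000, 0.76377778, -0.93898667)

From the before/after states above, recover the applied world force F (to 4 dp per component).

velocity change Δv = (-0.00240000, -0.02400000, 0.02160000)
m·(v₁−v₀)/dt = (-0.3000, -3.0000, 2.7000)

F = (-0.3000, -3.0000, 2.7000)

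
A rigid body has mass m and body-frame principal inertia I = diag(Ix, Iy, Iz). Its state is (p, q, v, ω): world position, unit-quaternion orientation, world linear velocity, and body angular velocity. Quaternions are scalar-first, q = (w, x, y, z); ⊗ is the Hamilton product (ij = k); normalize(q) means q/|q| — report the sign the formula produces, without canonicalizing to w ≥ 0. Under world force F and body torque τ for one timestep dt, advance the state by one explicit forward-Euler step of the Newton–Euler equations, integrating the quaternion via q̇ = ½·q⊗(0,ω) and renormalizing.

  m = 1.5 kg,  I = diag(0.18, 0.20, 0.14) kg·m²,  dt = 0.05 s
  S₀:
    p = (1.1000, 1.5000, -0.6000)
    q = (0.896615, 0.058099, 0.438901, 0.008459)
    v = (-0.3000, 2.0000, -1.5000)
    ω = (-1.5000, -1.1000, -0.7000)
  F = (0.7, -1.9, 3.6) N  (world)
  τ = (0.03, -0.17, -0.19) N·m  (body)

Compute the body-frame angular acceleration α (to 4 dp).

α = (0.4233, -1.0600, -1.5929)

gyro term ω×Iω = (-0.0462, 0.0420, 0.0330)
α = I⁻¹(τ − ω×Iω) = (0.4233, -1.0600, -1.5929)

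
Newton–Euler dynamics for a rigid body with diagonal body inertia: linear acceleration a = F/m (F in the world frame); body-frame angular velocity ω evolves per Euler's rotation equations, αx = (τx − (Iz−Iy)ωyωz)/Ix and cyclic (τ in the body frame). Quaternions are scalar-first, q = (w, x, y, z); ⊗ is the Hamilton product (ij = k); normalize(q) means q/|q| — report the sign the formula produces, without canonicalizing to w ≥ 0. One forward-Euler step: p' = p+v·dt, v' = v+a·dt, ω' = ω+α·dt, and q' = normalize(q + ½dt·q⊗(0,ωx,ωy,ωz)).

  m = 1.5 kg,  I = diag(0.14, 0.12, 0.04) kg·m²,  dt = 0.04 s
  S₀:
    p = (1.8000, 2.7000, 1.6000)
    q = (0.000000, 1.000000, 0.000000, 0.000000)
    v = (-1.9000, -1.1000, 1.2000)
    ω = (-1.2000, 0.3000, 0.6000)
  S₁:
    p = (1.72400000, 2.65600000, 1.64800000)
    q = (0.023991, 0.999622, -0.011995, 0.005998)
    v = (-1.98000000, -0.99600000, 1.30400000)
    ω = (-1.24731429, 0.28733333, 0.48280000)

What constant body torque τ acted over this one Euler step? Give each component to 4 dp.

Δω = ω₁−ω₀ = (-0.04731429, -0.01266667, -0.11720000)
precession coupling = (-0.0144, -0.0720, 0.0072)
I·α + gyro = (-0.1800, -0.1100, -0.1100)

τ = (-0.1800, -0.1100, -0.1100)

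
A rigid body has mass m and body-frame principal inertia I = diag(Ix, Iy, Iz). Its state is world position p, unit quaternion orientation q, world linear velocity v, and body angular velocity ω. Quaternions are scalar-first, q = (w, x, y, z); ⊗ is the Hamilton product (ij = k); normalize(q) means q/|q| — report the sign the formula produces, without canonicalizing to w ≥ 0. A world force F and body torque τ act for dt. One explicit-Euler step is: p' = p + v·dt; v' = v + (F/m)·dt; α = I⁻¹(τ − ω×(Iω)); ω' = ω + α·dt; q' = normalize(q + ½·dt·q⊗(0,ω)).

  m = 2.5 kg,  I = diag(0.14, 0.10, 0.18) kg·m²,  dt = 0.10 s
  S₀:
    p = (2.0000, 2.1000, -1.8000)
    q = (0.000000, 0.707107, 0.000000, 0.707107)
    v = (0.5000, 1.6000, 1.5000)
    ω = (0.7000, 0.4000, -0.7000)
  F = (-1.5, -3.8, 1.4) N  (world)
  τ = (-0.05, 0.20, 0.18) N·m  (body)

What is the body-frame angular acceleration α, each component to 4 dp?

ω×(Iω) gyroscopic = (-0.0224, 0.0196, -0.0112)
angular accel α = (-0.1971, 1.8040, 1.0622)

α = (-0.1971, 1.8040, 1.0622)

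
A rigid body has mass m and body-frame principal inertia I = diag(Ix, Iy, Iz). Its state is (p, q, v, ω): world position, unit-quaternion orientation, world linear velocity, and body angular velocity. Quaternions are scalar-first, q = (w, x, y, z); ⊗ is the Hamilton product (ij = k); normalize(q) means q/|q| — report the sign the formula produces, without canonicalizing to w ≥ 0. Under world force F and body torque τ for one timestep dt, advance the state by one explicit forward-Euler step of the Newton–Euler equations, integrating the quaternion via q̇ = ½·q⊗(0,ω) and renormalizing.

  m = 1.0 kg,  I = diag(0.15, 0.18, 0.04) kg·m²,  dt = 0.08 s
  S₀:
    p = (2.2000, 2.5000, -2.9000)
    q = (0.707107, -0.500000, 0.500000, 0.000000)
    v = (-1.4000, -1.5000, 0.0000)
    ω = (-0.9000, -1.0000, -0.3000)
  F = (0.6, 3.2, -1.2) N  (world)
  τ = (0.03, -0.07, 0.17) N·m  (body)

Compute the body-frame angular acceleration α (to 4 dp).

gyro term ω×Iω = (-0.0420, 0.0297, 0.0270)
(τ − ω×Iω)/I = (0.4800, -0.5539, 3.5750)

α = (0.4800, -0.5539, 3.5750)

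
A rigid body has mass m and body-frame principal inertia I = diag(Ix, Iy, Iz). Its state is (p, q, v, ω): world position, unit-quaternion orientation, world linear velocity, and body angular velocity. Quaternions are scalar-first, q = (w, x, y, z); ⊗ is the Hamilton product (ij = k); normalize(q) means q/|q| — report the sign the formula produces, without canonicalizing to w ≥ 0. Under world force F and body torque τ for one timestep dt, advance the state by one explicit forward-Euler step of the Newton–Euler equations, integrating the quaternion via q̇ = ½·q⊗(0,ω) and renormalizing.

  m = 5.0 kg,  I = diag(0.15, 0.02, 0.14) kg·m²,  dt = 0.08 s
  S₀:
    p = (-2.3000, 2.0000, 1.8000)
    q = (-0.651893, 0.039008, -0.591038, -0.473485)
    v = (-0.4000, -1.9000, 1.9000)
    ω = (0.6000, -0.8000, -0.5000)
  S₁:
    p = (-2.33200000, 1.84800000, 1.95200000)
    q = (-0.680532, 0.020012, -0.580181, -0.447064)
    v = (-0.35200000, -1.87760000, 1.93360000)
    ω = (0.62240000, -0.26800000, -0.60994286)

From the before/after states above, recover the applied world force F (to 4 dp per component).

v₁ − v₀ = (0.04800000, 0.02240000, 0.03360000)
m·(v₁−v₀)/dt = (3.0000, 1.4000, 2.1000)

F = (3.0000, 1.4000, 2.1000)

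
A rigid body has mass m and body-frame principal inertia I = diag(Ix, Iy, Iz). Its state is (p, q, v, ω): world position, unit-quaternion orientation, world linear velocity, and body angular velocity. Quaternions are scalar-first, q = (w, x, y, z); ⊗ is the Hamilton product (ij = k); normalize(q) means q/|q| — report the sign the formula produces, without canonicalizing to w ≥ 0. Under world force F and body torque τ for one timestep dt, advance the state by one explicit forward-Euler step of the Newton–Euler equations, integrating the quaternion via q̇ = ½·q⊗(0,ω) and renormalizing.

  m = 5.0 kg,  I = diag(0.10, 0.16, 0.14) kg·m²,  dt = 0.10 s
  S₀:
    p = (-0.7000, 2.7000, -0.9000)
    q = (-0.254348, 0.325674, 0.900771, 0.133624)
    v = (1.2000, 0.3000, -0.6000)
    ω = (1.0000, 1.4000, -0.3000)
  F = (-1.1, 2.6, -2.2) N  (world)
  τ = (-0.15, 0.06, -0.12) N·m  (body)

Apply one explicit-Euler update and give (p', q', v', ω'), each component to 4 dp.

precession coupling ω×(Iω) = (0.0084, 0.0120, 0.0840)
(τ − ω×Iω)/I = (-1.5840, 0.3000, -1.4571)
ω' = ω + α·dt = (0.8416, 1.4300, -0.4457)
2q̇ = q⊗(0,ω) = (-1.5466662, -0.7116529, -0.1247610, -0.3685230)
q' = normalize(q + ½dt·q⊗(0,ω)) = (-0.3304, 0.2890, 0.8911, 0.1148)
a = (-0.2200, 0.5200, -0.4400)
p' = p + v·dt = (-0.5800, 2.7300, -0.9600)
new velocity v' = (1.1780, 0.3520, -0.6440)

p' = (-0.5800, 2.7300, -0.9600)
q' = (-0.3304, 0.2890, 0.8911, 0.1148)
v' = (1.1780, 0.3520, -0.6440)
ω' = (0.8416, 1.4300, -0.4457)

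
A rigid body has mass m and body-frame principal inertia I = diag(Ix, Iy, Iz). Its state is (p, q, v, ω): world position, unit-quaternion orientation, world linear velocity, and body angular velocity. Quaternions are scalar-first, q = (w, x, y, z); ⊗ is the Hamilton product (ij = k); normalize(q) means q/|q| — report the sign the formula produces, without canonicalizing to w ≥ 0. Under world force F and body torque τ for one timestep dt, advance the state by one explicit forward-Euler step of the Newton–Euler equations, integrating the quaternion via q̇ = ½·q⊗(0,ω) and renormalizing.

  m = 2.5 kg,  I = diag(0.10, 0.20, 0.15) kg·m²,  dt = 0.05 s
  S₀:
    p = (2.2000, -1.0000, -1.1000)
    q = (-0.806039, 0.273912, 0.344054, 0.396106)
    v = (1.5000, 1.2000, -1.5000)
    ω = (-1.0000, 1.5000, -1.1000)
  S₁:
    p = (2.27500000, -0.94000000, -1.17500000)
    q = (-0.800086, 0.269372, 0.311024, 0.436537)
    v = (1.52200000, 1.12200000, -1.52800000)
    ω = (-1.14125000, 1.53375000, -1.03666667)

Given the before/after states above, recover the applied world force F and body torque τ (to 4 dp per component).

F = (1.1000, -3.9000, -1.4000)
τ = (-0.2000, 0.0800, 0.0400)

Δv = v₁−v₀ = (0.02200000, -0.07800000, -0.02800000)
F = m·Δv/dt = (1.1000, -3.9000, -1.4000)
Δω = ω₁−ω₀ = (-0.14125000, 0.03375000, 0.06333333)
applied torque τ = (-0.2000, 0.0800, 0.0400)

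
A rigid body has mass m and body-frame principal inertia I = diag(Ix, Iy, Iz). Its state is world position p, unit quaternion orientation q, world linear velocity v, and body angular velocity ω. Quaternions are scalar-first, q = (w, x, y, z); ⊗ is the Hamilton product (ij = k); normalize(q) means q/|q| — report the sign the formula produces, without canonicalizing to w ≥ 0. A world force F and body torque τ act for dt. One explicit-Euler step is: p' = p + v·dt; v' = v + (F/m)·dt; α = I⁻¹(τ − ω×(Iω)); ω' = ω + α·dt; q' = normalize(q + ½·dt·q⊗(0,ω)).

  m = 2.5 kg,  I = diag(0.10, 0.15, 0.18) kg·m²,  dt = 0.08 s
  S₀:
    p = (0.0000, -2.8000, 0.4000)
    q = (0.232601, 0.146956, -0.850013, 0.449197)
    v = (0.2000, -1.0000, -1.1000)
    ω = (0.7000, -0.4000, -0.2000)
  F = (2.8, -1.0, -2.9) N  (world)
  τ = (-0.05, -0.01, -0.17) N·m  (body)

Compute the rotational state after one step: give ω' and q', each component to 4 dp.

ω' = (0.6581, -0.4113, -0.2693)
q' = (0.2184, 0.1674, -0.8395, 0.4685)

precession coupling ω×(Iω) = (0.0024, 0.0112, -0.0140)
(τ − ω×Iω)/I = (-0.5240, -0.1413, -0.8667)
ω' = ω + α·dt = (0.6581, -0.4113, -0.2693)
Hamilton product q⊗(0,ω) = (-0.3530350, 0.5125021, 0.2507887, 0.4897065)
q + ½dt·q⊗(0,ω), renormalized = (0.2184, 0.1674, -0.8395, 0.4685)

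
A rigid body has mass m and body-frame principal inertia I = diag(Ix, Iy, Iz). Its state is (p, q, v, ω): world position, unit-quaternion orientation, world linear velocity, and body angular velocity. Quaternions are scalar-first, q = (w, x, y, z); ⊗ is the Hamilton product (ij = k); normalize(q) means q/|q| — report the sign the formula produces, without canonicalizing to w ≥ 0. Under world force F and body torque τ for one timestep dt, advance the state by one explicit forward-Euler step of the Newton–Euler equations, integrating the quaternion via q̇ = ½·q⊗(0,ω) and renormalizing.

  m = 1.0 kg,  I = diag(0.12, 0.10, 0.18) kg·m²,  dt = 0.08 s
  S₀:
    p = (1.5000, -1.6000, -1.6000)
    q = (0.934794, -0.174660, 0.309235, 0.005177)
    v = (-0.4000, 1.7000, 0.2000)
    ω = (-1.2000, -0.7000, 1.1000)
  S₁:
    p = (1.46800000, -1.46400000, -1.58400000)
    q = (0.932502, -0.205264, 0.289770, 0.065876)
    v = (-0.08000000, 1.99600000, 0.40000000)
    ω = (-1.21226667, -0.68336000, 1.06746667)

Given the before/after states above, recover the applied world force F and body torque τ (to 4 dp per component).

F = (4.0000, 3.7000, 2.5000)
τ = (-0.0800, 0.1000, -0.0900)

ω₁ − ω₀ = (-0.01226667, 0.01664000, -0.03253333)
applied torque τ = (-0.0800, 0.1000, -0.0900)
velocity change Δv = (0.32000000, 0.29600000, 0.20000000)
F = m·Δv/dt = (4.0000, 3.7000, 2.5000)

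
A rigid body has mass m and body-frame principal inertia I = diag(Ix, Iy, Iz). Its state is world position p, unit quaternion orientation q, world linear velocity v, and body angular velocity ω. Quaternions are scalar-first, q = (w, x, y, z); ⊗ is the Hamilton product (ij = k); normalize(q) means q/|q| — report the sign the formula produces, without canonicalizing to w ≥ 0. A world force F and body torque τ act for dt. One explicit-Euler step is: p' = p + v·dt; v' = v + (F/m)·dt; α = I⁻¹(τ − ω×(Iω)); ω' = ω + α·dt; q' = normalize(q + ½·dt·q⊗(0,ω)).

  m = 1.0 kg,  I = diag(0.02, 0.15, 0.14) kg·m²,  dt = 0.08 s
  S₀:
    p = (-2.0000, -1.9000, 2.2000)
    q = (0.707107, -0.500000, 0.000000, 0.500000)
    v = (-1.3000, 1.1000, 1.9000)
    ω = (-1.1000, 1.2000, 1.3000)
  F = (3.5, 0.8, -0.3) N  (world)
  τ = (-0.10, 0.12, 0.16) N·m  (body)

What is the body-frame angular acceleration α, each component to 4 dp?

α = (-4.2200, -0.3440, 2.3686)

precession coupling ω×(Iω) = (-0.0156, 0.1716, -0.1716)
angular accel α = (-4.2200, -0.3440, 2.3686)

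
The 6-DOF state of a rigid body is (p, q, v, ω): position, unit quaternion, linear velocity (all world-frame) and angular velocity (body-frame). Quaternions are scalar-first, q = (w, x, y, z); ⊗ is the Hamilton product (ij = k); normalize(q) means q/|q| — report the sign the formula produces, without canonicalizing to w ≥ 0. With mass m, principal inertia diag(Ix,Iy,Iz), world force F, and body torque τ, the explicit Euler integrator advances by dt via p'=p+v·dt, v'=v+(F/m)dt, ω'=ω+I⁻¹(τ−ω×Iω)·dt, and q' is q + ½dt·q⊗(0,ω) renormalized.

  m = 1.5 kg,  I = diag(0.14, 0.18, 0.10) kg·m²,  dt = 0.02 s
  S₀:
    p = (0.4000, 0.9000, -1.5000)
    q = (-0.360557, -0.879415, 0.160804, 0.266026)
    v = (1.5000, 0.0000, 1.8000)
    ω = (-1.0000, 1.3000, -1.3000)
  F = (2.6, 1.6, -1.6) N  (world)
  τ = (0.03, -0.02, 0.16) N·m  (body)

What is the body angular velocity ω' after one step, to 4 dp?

ω' = (-1.0150, 1.2920, -1.2576)

α = I⁻¹(τ − ω×Iω) = (-0.7514, -0.4000, 2.1200)
new body rate ω' = (-1.0150, 1.2920, -1.2576)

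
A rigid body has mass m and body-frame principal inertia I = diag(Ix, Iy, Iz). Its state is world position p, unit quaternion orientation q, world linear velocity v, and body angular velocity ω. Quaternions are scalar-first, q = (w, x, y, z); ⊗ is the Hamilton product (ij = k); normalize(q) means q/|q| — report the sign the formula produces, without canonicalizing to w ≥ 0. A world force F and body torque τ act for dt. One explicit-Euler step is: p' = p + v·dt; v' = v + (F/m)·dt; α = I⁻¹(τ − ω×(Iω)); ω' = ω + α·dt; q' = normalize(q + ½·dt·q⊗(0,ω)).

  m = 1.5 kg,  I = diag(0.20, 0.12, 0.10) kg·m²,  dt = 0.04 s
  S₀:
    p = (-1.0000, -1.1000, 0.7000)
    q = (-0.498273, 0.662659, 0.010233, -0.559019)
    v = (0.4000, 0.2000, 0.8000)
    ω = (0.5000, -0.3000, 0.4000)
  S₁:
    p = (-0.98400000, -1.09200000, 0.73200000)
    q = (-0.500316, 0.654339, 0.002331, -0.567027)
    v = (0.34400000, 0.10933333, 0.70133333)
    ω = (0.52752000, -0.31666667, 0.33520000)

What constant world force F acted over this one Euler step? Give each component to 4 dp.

velocity change Δv = (-0.05600000, -0.09066667, -0.09866667)
applied force F = (-2.1000, -3.4000, -3.7000)

F = (-2.1000, -3.4000, -3.7000)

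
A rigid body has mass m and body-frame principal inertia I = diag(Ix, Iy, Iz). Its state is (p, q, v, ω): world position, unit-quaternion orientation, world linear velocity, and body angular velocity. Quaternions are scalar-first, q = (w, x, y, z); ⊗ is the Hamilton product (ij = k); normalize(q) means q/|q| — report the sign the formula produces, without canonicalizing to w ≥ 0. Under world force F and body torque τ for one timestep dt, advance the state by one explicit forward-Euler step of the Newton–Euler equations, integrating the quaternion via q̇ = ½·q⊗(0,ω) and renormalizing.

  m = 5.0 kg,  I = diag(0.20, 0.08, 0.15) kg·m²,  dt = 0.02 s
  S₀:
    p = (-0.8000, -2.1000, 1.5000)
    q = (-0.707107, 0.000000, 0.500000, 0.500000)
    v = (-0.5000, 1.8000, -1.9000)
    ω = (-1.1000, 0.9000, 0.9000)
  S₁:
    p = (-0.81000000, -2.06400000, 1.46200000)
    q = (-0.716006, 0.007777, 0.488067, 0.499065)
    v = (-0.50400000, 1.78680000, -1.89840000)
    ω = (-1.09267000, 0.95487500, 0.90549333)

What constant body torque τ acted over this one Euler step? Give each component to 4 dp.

τ = (0.1300, 0.1700, 0.1600)

rate change Δω = (0.00733000, 0.05487500, 0.00549333)
I·α + gyro = (0.1300, 0.1700, 0.1600)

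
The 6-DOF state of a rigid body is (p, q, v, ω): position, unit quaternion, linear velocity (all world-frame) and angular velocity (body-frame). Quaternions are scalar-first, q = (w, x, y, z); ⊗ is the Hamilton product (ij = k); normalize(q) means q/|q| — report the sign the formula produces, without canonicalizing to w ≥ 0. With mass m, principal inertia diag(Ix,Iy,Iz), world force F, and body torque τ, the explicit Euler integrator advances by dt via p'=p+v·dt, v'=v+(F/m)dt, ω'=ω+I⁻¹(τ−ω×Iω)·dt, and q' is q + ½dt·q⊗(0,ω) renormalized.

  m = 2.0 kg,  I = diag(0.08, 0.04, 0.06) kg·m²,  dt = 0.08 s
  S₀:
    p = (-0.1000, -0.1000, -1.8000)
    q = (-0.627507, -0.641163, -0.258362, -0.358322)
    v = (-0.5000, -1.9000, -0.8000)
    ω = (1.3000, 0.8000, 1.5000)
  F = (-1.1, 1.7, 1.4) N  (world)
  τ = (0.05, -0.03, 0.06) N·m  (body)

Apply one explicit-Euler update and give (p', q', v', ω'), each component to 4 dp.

p' = (-0.1400, -0.2520, -1.8640)
q' = (-0.5623, -0.6754, -0.2577, -0.4016)
v' = (-0.5440, -1.8320, -0.7440)
ω' = (1.3260, 0.6620, 1.6355)

new position p' = (-0.1400, -0.2520, -1.8640)
v' = v + a·dt = (-0.5440, -1.8320, -0.7440)
precession coupling ω×(Iω) = (0.0240, 0.0390, -0.0416)
α = I⁻¹(τ − ω×Iω) = (0.3250, -1.7250, 1.6933)
new body rate ω' = (1.3260, 0.6620, 1.6355)
q⊗(0,ω) = (1.5776845, -0.9166445, -0.0060797, -1.1183203)
updated quaternion q' = (-0.5623, -0.6754, -0.2577, -0.4016)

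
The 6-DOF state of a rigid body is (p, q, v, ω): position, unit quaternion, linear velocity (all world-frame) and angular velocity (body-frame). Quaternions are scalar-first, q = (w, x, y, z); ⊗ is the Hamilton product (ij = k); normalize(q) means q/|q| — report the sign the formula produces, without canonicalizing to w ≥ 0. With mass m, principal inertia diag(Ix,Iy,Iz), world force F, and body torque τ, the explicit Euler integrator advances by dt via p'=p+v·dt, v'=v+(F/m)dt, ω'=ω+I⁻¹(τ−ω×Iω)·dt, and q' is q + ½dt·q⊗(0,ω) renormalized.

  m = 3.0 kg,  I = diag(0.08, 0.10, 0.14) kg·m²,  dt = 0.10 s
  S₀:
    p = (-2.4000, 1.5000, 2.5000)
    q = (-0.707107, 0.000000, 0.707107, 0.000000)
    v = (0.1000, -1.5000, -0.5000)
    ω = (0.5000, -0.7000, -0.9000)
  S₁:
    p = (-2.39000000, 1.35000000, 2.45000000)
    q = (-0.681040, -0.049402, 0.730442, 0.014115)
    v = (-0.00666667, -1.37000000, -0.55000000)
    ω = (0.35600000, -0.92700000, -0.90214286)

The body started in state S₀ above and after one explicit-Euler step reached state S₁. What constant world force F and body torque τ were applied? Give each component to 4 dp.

F = (-3.2000, 3.9000, -1.5000)
τ = (-0.0900, -0.2000, -0.0100)

v₁ − v₀ = (-0.10666667, 0.13000000, -0.05000000)
m·(v₁−v₀)/dt = (-3.2000, 3.9000, -1.5000)
Δω = ω₁−ω₀ = (-0.14400000, -0.22700000, -0.00214286)
ω₀×(Iω₀) = (0.0252, 0.0270, -0.0070)
applied torque τ = (-0.0900, -0.2000, -0.0100)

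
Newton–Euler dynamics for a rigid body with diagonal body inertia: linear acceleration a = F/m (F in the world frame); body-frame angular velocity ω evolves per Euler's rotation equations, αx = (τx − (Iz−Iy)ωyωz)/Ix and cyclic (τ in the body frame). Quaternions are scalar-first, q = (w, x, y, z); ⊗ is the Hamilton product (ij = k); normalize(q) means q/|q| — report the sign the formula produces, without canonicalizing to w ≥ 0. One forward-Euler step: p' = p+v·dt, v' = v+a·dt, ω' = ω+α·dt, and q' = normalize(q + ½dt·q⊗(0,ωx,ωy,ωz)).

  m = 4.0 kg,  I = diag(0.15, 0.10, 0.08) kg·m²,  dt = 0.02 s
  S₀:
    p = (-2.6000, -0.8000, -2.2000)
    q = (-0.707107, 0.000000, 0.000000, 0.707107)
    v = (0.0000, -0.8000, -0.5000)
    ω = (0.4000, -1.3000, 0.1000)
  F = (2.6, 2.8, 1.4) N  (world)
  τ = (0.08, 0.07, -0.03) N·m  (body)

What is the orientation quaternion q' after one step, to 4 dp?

q⊗(0,ω) = (-0.0707107, 0.6363963, 1.2020819, -0.0707107)
updated quaternion q' = (-0.7077, 0.0064, 0.0120, 0.7063)

q' = (-0.7077, 0.0064, 0.0120, 0.7063)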